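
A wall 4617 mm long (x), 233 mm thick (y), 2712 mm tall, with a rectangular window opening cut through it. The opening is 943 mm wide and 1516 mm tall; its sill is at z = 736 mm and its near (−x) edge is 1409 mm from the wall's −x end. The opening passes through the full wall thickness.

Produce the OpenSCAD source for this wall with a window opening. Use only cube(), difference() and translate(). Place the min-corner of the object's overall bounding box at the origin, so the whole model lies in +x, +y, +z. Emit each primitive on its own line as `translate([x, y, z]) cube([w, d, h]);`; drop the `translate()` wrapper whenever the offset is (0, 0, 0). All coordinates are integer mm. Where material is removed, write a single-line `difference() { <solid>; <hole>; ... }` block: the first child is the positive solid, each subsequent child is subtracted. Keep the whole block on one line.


difference() { cube([4617, 233, 2712]); translate([1409, 0, 736]) cube([943, 233, 1516]); }


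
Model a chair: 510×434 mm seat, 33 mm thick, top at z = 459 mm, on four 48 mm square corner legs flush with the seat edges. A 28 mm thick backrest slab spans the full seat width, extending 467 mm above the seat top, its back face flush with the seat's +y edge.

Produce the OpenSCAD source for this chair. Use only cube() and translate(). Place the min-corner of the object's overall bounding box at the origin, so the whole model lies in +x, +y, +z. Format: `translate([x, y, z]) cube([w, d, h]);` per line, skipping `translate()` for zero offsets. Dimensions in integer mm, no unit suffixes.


// leg_h = 459 - 33 = 426
translate([0, 0, 426]) cube([510, 434, 33]);
cube([48, 48, 426]);
translate([462, 0, 0]) cube([48, 48, 426]);
translate([0, 386, 0]) cube([48, 48, 426]);
translate([462, 386, 0]) cube([48, 48, 426]);
translate([0, 406, 459]) cube([510, 28, 467]);


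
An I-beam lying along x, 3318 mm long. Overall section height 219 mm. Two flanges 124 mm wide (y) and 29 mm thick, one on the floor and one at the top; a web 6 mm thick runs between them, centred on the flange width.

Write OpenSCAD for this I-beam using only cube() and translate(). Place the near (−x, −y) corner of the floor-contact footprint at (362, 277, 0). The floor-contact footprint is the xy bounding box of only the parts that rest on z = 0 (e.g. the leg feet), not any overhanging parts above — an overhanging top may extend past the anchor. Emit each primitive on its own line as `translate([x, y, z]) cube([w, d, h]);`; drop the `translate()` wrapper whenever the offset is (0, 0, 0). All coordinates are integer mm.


translate([362, 277, 0]) cube([3318, 124, 29]);
translate([362, 336, 29]) cube([3318, 6, 161]);
translate([362, 277, 190]) cube([3318, 124, 29]);


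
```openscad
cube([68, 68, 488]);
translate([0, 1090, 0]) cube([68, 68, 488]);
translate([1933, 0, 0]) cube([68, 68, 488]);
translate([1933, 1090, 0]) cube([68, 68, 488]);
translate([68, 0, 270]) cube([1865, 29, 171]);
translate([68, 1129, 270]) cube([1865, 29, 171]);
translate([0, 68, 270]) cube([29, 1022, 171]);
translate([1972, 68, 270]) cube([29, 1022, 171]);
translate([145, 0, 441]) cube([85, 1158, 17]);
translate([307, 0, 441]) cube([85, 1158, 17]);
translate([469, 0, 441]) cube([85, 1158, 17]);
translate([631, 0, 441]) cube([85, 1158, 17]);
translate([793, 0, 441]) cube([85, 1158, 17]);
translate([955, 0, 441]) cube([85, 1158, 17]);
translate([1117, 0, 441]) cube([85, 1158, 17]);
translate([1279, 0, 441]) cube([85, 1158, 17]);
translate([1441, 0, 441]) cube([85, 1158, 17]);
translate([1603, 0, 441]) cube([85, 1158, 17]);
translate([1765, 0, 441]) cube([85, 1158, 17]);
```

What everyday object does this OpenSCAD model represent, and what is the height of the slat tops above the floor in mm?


A bed frame. The slat-top height is 458 mm.

Four posts, four rails, and a row of slats — a bed frame. Slats sit on the rails at z = 270 + 171 = 441; with slat thickness 17, the top is 458 mm.


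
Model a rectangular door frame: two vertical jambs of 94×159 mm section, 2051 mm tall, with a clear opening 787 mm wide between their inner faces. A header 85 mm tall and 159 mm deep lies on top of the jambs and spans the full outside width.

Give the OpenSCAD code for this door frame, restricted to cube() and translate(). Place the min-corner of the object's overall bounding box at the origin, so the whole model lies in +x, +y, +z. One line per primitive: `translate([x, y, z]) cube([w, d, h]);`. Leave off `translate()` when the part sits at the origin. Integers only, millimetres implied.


cube([94, 159, 2051]);
translate([881, 0, 0]) cube([94, 159, 2051]);
translate([0, 0, 2051]) cube([975, 159, 85]);


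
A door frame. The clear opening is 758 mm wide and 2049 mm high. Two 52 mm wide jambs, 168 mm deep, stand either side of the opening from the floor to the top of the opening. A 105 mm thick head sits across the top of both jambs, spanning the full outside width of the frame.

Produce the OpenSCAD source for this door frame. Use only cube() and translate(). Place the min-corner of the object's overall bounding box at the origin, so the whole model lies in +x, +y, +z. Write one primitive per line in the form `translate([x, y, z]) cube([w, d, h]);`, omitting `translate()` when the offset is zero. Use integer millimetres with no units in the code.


cube([52, 168, 2049]);
translate([810, 0, 0]) cube([52, 168, 2049]);
translate([0, 0, 2049]) cube([862, 168, 105]);


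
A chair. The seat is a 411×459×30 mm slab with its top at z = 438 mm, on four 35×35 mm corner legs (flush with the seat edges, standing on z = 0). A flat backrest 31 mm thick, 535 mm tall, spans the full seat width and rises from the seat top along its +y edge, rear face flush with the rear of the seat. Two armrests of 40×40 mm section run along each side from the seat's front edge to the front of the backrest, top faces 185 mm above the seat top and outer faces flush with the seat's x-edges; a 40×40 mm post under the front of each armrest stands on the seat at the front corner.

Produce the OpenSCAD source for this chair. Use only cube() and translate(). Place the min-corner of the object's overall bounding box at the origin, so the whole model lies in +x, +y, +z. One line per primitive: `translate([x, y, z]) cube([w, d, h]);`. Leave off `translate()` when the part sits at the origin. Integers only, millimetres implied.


// leg_h = 438 - 30 = 408
// arm post h = 185 - 40 = 145
translate([0, 0, 408]) cube([411, 459, 30]);
cube([35, 35, 408]);
translate([376, 0, 0]) cube([35, 35, 408]);
translate([0, 424, 0]) cube([35, 35, 408]);
translate([376, 424, 0]) cube([35, 35, 408]);
translate([0, 428, 438]) cube([411, 31, 535]);
translate([0, 0, 583]) cube([40, 428, 40]);
translate([371, 0, 583]) cube([40, 428, 40]);
translate([0, 0, 438]) cube([40, 40, 145]);
translate([371, 0, 438]) cube([40, 40, 145]);


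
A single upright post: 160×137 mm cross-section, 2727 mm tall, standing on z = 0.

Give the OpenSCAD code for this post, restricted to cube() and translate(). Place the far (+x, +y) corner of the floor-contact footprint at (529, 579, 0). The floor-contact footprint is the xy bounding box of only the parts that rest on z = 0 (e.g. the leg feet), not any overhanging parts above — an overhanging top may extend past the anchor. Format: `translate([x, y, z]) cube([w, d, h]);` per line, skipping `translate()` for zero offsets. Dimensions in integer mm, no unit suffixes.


translate([369, 442, 0]) cube([160, 137, 2727]);


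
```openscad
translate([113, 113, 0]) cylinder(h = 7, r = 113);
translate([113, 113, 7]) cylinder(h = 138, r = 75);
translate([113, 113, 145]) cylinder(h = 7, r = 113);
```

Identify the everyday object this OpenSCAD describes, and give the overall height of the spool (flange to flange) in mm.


A spool. The overall height is 152 mm.

Three coaxial cylinders, large–small–large — a spool. Two 7 mm flanges and a 138 mm core give 7 + 138 + 7 = 152 mm.


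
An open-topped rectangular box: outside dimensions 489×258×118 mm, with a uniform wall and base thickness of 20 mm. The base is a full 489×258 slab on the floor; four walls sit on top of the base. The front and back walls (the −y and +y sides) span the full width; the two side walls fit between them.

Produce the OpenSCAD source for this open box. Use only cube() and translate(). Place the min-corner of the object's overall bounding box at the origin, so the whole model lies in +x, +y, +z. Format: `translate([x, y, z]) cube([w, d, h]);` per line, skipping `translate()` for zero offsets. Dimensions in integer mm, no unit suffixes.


cube([489, 258, 20]);
translate([0, 0, 20]) cube([489, 20, 98]);
translate([0, 238, 20]) cube([489, 20, 98]);
translate([0, 20, 20]) cube([20, 218, 98]);
translate([469, 20, 20]) cube([20, 218, 98]);


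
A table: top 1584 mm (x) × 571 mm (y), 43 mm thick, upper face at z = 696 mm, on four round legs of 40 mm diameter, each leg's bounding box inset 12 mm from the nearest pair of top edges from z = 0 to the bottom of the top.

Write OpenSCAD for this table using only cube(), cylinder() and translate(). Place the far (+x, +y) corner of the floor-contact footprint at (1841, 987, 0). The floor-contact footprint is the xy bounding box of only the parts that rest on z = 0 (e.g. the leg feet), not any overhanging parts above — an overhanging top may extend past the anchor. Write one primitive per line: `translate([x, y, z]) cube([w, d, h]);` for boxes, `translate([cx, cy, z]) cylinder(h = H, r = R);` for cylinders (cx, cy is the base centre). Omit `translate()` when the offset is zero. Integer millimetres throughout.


translate([269, 428, 653]) cube([1584, 571, 43]);
translate([301, 460, 0]) cylinder(h = 653, r = 20);
translate([1821, 460, 0]) cylinder(h = 653, r = 20);
translate([301, 967, 0]) cylinder(h = 653, r = 20);
translate([1821, 967, 0]) cylinder(h = 653, r = 20);


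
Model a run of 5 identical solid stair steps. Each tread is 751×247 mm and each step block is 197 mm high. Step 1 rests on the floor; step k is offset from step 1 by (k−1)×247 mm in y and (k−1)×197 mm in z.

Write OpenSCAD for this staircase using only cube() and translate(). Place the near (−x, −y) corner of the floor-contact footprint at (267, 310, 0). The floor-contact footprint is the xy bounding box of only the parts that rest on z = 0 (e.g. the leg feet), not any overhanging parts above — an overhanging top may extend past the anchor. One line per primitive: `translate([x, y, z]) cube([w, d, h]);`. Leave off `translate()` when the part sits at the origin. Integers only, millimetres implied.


translate([267, 310, 0]) cube([751, 247, 197]);
translate([267, 557, 197]) cube([751, 247, 197]);
translate([267, 804, 394]) cube([751, 247, 197]);
translate([267, 1051, 591]) cube([751, 247, 197]);
translate([267, 1298, 788]) cube([751, 247, 197]);


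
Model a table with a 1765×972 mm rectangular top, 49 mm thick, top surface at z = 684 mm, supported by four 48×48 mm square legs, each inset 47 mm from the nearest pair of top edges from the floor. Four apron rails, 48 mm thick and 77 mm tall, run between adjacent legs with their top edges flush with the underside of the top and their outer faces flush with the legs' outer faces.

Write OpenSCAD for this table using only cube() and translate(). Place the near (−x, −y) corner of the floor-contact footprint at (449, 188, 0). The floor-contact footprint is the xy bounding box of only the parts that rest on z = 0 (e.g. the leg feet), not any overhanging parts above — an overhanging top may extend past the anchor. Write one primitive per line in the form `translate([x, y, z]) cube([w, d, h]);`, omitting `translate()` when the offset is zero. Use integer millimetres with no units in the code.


translate([402, 141, 635]) cube([1765, 972, 49]);
translate([449, 188, 0]) cube([48, 48, 635]);
translate([2072, 188, 0]) cube([48, 48, 635]);
translate([449, 1018, 0]) cube([48, 48, 635]);
translate([2072, 1018, 0]) cube([48, 48, 635]);
translate([497, 188, 558]) cube([1575, 48, 77]);
translate([497, 1018, 558]) cube([1575, 48, 77]);
translate([449, 236, 558]) cube([48, 782, 77]);
translate([2072, 236, 558]) cube([48, 782, 77]);


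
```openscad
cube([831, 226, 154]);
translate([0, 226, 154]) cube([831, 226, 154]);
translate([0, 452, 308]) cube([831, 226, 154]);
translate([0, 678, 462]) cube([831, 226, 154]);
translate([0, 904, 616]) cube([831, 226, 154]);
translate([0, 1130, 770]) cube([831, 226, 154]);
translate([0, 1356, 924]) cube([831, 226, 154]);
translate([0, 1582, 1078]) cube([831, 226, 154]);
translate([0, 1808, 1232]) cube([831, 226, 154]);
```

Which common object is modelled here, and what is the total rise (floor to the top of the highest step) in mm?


A staircase. The total rise is 1386 mm.

9 identical blocks, each offset up and back from the previous — a staircase. Each step is 154 mm tall and there are 9 of them, so the total rise is 9 × 154 = 1386 mm.


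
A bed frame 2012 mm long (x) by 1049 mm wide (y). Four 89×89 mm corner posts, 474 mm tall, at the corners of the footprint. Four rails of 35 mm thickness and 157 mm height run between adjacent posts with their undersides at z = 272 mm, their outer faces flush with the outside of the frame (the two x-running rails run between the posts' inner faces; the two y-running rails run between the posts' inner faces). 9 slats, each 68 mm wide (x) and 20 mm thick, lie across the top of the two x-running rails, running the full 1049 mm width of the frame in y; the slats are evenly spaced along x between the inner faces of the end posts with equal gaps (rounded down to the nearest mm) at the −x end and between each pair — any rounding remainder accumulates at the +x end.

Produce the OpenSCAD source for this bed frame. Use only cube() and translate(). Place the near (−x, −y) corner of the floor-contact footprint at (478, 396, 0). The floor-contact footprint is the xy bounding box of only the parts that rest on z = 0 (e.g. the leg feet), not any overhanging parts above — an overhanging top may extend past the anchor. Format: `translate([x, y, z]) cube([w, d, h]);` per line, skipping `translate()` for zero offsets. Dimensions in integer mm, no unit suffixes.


translate([478, 396, 0]) cube([89, 89, 474]);
translate([478, 1356, 0]) cube([89, 89, 474]);
translate([2401, 396, 0]) cube([89, 89, 474]);
translate([2401, 1356, 0]) cube([89, 89, 474]);
translate([567, 396, 272]) cube([1834, 35, 157]);
translate([567, 1410, 272]) cube([1834, 35, 157]);
translate([478, 485, 272]) cube([35, 871, 157]);
translate([2455, 485, 272]) cube([35, 871, 157]);
translate([689, 396, 429]) cube([68, 1049, 20]);
translate([879, 396, 429]) cube([68, 1049, 20]);
translate([1069, 396, 429]) cube([68, 1049, 20]);
translate([1259, 396, 429]) cube([68, 1049, 20]);
translate([1449, 396, 429]) cube([68, 1049, 20]);
translate([1639, 396, 429]) cube([68, 1049, 20]);
translate([1829, 396, 429]) cube([68, 1049, 20]);
translate([2019, 396, 429]) cube([68, 1049, 20]);
translate([2209, 396, 429]) cube([68, 1049, 20]);


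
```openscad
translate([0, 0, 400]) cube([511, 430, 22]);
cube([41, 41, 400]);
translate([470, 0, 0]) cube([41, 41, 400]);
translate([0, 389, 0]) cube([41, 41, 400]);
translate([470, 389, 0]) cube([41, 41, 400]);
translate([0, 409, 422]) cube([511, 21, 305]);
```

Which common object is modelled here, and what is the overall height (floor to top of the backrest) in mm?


A chair. The overall height is 727 mm.

A slab on four corner posts with a tall panel at the back — a chair. The seat slab sits at z = 400 with thickness 22, and the 305 mm backrest starts at the seat top, so the overall height is 400 + 22 + 305 = 727 mm.


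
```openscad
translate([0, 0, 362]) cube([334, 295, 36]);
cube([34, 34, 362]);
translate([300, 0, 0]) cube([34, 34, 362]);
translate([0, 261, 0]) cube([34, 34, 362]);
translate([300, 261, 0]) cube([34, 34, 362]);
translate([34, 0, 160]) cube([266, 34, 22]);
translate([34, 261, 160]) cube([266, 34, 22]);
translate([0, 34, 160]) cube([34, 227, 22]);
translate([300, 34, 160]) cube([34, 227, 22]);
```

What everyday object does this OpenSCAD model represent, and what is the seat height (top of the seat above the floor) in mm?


A stool. The seat height is 398 mm.

A 334×295×36 slab at z = 362 on four corner posts — a stool. The seat top is 362 + 36 = 398 mm.


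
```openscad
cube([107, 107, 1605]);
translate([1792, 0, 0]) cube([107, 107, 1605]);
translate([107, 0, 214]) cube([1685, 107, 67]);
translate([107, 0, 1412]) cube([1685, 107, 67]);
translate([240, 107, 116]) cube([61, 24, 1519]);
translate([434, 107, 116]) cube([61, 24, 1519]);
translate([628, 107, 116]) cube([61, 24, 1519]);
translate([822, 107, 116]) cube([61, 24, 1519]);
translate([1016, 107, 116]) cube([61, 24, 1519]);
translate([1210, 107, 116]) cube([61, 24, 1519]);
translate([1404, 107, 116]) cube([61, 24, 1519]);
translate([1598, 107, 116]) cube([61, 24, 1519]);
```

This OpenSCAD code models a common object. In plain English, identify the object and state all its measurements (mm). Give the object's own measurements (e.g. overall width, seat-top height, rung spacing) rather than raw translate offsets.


A fence section. Two 107×107 mm posts, 1605 mm tall, stand on the floor with a clear span of 1685 mm between their inner faces. Two horizontal rails of 107×67 mm section span the gap between the posts with their undersides at z = 214 mm and z = 1412 mm, flush with the posts' −y face. 8 pickets, each 61 mm wide, 24 mm thick and 1519 mm tall, are fixed to the +y face of the rails with their bottoms at z = 116 mm, spaced across the span with a 133 mm gap after the −x post and between neighbouring pickets and before the +x post.


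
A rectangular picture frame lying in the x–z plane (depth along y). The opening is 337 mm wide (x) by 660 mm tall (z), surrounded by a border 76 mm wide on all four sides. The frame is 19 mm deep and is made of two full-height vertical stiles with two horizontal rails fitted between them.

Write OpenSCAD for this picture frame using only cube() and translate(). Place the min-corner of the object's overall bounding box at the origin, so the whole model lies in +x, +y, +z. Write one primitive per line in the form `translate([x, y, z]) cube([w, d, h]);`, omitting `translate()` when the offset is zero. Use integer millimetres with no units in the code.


cube([76, 19, 812]);
translate([413, 0, 0]) cube([76, 19, 812]);
translate([76, 0, 0]) cube([337, 19, 76]);
translate([76, 0, 736]) cube([337, 19, 76]);


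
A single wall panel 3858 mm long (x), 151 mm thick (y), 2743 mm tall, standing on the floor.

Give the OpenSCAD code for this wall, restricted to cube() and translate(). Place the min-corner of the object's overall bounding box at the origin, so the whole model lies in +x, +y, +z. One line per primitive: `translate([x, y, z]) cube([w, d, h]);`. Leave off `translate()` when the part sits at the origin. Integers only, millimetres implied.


cube([3858, 151, 2743]);


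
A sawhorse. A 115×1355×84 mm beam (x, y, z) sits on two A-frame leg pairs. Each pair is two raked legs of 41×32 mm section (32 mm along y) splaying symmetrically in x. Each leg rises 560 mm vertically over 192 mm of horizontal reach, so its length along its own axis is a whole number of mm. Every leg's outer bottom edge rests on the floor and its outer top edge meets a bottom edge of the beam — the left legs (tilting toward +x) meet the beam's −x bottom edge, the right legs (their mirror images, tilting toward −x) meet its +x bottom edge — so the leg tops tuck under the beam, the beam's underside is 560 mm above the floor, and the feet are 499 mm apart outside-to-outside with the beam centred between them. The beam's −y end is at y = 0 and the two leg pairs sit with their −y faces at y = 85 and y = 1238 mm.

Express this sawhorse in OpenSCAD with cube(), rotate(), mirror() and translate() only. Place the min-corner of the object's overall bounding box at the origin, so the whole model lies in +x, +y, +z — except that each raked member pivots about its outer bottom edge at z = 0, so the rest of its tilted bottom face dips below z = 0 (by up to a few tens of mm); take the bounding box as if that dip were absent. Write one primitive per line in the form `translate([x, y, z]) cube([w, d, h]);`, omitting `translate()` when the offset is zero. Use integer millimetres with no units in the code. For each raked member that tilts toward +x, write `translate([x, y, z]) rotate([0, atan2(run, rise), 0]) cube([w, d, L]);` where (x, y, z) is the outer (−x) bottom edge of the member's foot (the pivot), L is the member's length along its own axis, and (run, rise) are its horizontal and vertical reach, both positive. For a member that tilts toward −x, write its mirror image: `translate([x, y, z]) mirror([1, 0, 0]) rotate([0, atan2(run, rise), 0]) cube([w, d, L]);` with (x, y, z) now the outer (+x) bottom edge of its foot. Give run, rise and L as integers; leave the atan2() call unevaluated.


translate([192, 0, 560]) cube([115, 1355, 84]);
translate([0, 85, 0]) rotate([0, atan2(192, 560), 0]) cube([41, 32, 592]);
translate([499, 85, 0]) mirror([1, 0, 0]) rotate([0, atan2(192, 560), 0]) cube([41, 32, 592]);
translate([0, 1238, 0]) rotate([0, atan2(192, 560), 0]) cube([41, 32, 592]);
translate([499, 1238, 0]) mirror([1, 0, 0]) rotate([0, atan2(192, 560), 0]) cube([41, 32, 592]);


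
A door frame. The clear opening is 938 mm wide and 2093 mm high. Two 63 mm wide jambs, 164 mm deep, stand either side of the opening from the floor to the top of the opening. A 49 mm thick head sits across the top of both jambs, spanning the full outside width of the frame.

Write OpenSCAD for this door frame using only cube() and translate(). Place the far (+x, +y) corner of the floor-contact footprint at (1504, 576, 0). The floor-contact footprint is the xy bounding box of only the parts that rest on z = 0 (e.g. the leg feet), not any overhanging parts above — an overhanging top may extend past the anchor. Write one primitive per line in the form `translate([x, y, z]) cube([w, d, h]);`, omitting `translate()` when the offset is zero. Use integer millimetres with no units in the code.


translate([440, 412, 0]) cube([63, 164, 2093]);
translate([1441, 412, 0]) cube([63, 164, 2093]);
translate([440, 412, 2093]) cube([1064, 164, 49]);


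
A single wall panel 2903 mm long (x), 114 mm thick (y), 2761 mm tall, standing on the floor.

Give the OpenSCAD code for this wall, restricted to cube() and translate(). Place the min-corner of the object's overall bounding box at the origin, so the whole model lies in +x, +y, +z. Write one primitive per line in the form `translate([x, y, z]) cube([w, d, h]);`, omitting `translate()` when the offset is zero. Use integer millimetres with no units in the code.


cube([2903, 114, 2761]);


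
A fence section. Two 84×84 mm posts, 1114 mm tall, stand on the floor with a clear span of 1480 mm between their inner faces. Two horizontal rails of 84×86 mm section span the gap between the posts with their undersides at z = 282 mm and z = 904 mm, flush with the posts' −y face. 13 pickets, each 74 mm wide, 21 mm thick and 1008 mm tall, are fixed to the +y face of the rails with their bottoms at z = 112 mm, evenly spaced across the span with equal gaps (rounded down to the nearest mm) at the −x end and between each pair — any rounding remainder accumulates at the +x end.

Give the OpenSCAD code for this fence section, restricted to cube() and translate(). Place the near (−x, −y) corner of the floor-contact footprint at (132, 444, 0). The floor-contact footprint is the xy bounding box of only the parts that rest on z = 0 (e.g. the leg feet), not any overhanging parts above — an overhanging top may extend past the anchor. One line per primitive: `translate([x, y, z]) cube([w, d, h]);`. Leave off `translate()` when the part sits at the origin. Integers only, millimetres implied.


translate([132, 444, 0]) cube([84, 84, 1114]);
translate([1696, 444, 0]) cube([84, 84, 1114]);
translate([216, 444, 282]) cube([1480, 84, 86]);
translate([216, 444, 904]) cube([1480, 84, 86]);
translate([253, 528, 112]) cube([74, 21, 1008]);
translate([364, 528, 112]) cube([74, 21, 1008]);
translate([475, 528, 112]) cube([74, 21, 1008]);
translate([586, 528, 112]) cube([74, 21, 1008]);
translate([697, 528, 112]) cube([74, 21, 1008]);
translate([808, 528, 112]) cube([74, 21, 1008]);
translate([919, 528, 112]) cube([74, 21, 1008]);
translate([1030, 528, 112]) cube([74, 21, 1008]);
translate([1141, 528, 112]) cube([74, 21, 1008]);
translate([1252, 528, 112]) cube([74, 21, 1008]);
translate([1363, 528, 112]) cube([74, 21, 1008]);
translate([1474, 528, 112]) cube([74, 21, 1008]);
translate([1585, 528, 112]) cube([74, 21, 1008]);


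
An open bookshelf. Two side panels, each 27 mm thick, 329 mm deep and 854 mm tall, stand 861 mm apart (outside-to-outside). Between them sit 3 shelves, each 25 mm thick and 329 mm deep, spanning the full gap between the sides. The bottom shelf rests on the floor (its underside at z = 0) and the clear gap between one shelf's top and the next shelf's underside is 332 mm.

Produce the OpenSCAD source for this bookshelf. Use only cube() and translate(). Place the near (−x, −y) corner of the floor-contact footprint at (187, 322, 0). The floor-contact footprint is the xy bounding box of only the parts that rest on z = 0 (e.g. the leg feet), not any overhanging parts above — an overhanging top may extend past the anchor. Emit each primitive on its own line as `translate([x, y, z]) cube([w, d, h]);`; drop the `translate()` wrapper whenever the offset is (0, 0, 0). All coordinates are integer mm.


translate([187, 322, 0]) cube([27, 329, 854]);
translate([1021, 322, 0]) cube([27, 329, 854]);
translate([214, 322, 0]) cube([807, 329, 25]);
translate([214, 322, 357]) cube([807, 329, 25]);
translate([214, 322, 714]) cube([807, 329, 25]);


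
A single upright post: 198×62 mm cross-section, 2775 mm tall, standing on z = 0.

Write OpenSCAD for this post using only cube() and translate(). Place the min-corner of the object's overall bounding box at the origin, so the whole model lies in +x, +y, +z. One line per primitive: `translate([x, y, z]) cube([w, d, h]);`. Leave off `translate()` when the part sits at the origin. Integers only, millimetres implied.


cube([198, 62, 2775]);


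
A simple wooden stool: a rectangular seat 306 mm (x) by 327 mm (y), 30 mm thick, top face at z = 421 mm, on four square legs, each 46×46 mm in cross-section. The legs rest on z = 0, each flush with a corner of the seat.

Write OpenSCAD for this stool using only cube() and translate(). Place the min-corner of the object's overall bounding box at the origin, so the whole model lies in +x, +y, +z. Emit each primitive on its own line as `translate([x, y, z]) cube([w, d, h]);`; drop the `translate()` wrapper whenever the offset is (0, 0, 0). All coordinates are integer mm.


translate([0, 0, 391]) cube([306, 327, 30]);
cube([46, 46, 391]);
translate([260, 0, 0]) cube([46, 46, 391]);
translate([0, 281, 0]) cube([46, 46, 391]);
translate([260, 281, 0]) cube([46, 46, 391]);


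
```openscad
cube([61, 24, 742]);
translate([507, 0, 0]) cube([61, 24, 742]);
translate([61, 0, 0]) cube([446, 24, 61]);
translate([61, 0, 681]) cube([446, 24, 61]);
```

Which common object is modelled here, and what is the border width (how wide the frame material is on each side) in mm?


A picture frame. The border width is 61 mm.

Four thin pieces enclosing a rectangular opening — a picture frame. The two full-height stiles are 742 mm tall; the top rail sits at z = 681 and is 61 mm tall, so the border above the opening is 742 − 681 = 61 mm, matching the stile x-width.


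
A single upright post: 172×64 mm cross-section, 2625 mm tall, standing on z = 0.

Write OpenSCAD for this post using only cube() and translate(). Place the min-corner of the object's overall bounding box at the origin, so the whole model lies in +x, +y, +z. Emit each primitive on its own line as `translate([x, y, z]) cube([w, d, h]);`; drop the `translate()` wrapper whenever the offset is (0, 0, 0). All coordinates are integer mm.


cube([172, 64, 2625]);


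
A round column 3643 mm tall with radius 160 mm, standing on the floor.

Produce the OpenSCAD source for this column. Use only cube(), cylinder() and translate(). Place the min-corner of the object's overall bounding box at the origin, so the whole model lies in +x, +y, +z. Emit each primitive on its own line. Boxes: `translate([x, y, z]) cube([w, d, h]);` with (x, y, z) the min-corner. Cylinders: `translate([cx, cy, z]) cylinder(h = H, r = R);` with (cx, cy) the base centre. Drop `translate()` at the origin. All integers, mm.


translate([160, 160, 0]) cylinder(h = 3643, r = 160);


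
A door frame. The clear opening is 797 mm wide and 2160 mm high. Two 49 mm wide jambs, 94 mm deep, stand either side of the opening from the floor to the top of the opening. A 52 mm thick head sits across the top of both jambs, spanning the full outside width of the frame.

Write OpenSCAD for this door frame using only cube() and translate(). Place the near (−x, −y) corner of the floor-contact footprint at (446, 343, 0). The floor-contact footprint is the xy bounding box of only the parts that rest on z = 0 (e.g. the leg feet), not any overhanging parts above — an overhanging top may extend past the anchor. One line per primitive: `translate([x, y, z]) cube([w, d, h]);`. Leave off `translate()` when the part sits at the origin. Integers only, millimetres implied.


translate([446, 343, 0]) cube([49, 94, 2160]);
translate([1292, 343, 0]) cube([49, 94, 2160]);
translate([446, 343, 2160]) cube([895, 94, 52]);


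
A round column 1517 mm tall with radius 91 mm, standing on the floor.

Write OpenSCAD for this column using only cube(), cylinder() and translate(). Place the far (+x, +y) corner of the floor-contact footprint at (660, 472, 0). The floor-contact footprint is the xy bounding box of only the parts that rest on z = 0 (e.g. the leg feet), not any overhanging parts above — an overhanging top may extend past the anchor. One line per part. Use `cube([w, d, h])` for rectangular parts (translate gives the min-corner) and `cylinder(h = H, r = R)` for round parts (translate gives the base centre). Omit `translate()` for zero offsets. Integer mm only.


translate([569, 381, 0]) cylinder(h = 1517, r = 91);


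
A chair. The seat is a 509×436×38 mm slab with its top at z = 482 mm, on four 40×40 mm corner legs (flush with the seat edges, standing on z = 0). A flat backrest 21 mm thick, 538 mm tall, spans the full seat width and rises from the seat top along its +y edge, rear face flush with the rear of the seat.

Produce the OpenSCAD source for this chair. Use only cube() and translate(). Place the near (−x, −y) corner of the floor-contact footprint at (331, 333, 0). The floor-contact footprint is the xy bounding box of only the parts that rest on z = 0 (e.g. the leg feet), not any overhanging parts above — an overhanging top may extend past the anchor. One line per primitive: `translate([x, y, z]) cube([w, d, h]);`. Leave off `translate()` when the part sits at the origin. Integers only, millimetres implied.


translate([331, 333, 444]) cube([509, 436, 38]);
translate([331, 333, 0]) cube([40, 40, 444]);
translate([800, 333, 0]) cube([40, 40, 444]);
translate([331, 729, 0]) cube([40, 40, 444]);
translate([800, 729, 0]) cube([40, 40, 444]);
translate([331, 748, 482]) cube([509, 21, 538]);


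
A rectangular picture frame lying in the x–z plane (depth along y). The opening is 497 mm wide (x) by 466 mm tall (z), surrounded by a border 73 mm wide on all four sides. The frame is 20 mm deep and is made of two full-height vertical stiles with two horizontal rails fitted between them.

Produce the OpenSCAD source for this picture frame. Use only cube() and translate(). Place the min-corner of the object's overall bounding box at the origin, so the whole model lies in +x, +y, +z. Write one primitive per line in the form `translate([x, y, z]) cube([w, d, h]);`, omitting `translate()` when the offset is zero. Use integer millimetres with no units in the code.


cube([73, 20, 612]);
translate([570, 0, 0]) cube([73, 20, 612]);
translate([73, 0, 0]) cube([497, 20, 73]);
translate([73, 0, 539]) cube([497, 20, 73]);


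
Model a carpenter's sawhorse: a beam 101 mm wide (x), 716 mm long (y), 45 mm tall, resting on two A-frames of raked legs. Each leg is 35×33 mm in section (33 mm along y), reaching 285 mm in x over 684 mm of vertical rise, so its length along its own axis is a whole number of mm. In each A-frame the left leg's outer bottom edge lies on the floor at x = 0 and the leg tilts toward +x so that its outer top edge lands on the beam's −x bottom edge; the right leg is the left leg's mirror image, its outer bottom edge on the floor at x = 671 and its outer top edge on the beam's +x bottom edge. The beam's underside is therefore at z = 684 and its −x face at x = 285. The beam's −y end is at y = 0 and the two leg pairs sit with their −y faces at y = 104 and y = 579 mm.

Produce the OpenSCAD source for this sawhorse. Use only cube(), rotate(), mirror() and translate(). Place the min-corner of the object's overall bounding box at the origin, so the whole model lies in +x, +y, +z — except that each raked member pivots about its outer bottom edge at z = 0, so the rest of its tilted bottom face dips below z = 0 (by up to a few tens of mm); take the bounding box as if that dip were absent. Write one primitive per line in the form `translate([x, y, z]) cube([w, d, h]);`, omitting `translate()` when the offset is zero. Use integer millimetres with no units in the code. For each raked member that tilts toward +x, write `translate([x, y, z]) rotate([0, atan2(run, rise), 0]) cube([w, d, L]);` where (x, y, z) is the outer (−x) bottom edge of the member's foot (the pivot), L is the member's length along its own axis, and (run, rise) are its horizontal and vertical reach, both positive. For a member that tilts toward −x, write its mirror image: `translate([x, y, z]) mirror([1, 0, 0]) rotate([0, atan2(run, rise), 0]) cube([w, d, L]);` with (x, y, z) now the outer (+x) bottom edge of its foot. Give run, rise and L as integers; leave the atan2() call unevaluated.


// leg length = √(285² + 684²) = 741
// right-leg outer foot x = 2·285 + 101 = 671
// beam min-corner = (285, 0, 684)
translate([285, 0, 684]) cube([101, 716, 45]);
translate([0, 104, 0]) rotate([0, atan2(285, 684), 0]) cube([35, 33, 741]);
translate([671, 104, 0]) mirror([1, 0, 0]) rotate([0, atan2(285, 684), 0]) cube([35, 33, 741]);
translate([0, 579, 0]) rotate([0, atan2(285, 684), 0]) cube([35, 33, 741]);
translate([671, 579, 0]) mirror([1, 0, 0]) rotate([0, atan2(285, 684), 0]) cube([35, 33, 741]);


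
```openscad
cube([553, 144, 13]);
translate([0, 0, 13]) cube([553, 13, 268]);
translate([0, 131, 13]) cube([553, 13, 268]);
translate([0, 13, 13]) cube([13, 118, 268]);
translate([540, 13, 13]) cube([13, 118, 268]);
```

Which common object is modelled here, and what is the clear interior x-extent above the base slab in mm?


An open box. The internal width is 527 mm.

A 553×144 base slab with four walls standing on it — an open box. The base is 553 mm wide and the walls are 13 mm thick, so the internal width is 553 − 2 × 13 = 527 mm.


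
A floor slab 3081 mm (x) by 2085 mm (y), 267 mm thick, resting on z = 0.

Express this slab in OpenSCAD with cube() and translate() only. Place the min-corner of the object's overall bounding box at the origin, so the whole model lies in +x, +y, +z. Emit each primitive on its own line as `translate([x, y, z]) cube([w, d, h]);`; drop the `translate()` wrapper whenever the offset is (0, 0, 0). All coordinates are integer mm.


cube([3081, 2085, 267]);


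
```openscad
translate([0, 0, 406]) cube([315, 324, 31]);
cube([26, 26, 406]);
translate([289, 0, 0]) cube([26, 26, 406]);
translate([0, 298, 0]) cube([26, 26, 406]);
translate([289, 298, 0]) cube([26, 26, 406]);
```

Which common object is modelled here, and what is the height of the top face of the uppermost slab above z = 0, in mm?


A stool. The seat height is 437 mm.

A 315×324×31 slab at z = 406 on four corner posts — a stool. The seat top is 406 + 31 = 437 mm.


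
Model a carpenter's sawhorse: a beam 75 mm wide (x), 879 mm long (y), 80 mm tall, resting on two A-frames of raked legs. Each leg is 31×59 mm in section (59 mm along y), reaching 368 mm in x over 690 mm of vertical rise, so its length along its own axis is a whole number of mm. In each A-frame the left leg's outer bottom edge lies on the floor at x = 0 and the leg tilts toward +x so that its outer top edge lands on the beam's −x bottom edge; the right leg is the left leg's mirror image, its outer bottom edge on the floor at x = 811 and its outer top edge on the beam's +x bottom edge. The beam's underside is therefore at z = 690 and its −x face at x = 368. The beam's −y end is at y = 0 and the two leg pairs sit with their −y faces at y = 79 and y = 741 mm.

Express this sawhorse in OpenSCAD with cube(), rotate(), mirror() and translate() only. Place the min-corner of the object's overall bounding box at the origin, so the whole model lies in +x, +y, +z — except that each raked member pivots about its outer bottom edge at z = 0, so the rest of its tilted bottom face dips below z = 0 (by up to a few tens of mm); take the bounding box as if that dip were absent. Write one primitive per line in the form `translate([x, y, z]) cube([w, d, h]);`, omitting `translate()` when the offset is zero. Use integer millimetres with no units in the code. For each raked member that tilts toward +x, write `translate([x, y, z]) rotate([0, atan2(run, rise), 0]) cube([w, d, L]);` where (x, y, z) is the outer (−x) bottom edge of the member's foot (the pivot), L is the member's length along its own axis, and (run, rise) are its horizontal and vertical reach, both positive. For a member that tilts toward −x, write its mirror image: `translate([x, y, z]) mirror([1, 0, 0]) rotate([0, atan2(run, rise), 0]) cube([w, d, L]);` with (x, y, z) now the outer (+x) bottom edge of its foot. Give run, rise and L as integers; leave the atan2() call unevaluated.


translate([368, 0, 690]) cube([75, 879, 80]);
translate([0, 79, 0]) rotate([0, atan2(368, 690), 0]) cube([31, 59, 782]);
translate([811, 79, 0]) mirror([1, 0, 0]) rotate([0, atan2(368, 690), 0]) cube([31, 59, 782]);
translate([0, 741, 0]) rotate([0, atan2(368, 690), 0]) cube([31, 59, 782]);
translate([811, 741, 0]) mirror([1, 0, 0]) rotate([0, atan2(368, 690), 0]) cube([31, 59, 782]);


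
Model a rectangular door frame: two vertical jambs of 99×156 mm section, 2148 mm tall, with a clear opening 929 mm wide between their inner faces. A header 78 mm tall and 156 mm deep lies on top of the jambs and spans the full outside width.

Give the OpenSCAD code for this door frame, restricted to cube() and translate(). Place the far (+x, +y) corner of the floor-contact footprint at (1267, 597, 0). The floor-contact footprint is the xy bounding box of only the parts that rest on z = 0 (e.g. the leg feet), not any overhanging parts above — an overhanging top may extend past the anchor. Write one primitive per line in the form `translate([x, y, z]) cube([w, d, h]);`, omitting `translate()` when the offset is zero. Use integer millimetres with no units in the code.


translate([140, 441, 0]) cube([99, 156, 2148]);
translate([1168, 441, 0]) cube([99, 156, 2148]);
translate([140, 441, 2148]) cube([1127, 156, 78]);


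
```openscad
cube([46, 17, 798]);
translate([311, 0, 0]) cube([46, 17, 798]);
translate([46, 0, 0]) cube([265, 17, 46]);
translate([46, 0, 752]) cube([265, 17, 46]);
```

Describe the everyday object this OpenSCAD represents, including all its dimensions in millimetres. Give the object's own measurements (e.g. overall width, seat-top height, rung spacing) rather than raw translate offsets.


A rectangular picture frame lying in the x–z plane (depth along y). The opening is 265 mm wide (x) by 706 mm tall (z), surrounded by a border 46 mm wide on all four sides. The frame is 17 mm deep and is made of two full-height vertical stiles with two horizontal rails fitted between them.
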